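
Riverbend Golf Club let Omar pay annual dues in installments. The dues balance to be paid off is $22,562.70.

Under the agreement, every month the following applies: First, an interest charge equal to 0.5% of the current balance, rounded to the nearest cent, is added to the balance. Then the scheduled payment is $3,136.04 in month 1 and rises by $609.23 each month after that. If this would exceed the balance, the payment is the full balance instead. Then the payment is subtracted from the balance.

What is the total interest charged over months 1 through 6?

Month 1: opening $22,562.70; interest $112.81 → $22,675.51; payment $3,136.04; balance $19,539.47
Month 2: opening $19,539.47; interest $97.70 → $19,637.17; payment $3,745.27; balance $15,891.90
Month 3: opening $15,891.90; interest $79.46 → $15,971.36; payment $4,354.50; balance $11,616.86
Month 4: opening $11,616.86; interest $58.08 → $11,674.94; payment $4,963.73; balance $6,711.21
Month 5: opening $6,711.21; interest $33.56 → $6,744.77; payment $5,572.96; balance $1,171.81
Month 6: opening $1,171.81; interest $5.86 → $1,177.67; payment $1,177.67; balance $0.00
Total interest: $112.81 + $97.70 + $79.46 + $58.08 + $33.56 + $5.86 = $387.47

$387.47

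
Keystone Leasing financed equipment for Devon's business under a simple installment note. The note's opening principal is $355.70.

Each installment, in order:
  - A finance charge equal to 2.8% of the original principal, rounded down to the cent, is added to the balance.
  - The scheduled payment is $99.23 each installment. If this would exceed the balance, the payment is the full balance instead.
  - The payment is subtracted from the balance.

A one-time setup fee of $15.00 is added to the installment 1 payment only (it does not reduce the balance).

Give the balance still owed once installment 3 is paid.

Installment 1: $355.70 +$9.95 interest = $365.65; pay $99.23 (+ $15.00 fee) → $266.42
Installment 2: $266.42 +$9.95 interest = $276.37; pay $99.23 → $177.14
Installment 3: $177.14 +$9.95 interest = $187.09; pay $99.23 → $87.86

$87.86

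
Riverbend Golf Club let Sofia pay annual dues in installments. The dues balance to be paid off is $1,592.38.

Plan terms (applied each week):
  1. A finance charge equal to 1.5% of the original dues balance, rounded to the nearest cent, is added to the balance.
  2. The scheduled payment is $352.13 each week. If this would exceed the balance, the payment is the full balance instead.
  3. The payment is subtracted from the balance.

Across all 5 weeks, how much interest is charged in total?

Week 1: $1,592.38 +$23.89 interest = $1,616.27; pay $352.13 → $1,264.14
Week 2: $1,264.14 +$23.89 interest = $1,288.03; pay $352.13 → $935.90
Week 3: $935.90 +$23.89 interest = $959.79; pay $352.13 → $607.66
Week 4: $607.66 +$23.89 interest = $631.55; pay $352.13 → $279.42
Week 5: $279.42 +$23.89 interest = $303.31; pay $303.31 → $0.00
Total interest: $23.89 + $23.89 + $23.89 + $23.89 + $23.89 = $119.45

$119.45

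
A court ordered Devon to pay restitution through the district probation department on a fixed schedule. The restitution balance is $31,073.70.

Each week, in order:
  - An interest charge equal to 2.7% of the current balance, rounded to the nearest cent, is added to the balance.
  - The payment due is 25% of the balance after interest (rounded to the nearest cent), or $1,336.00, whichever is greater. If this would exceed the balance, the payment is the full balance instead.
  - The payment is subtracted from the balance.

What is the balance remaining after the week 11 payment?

$0.00

Week 1: opening $31,073.70; interest $838.99 → $31,912.69; payment $7,978.17; balance $23,934.52
Week 2: opening $23,934.52; interest $646.23 → $24,580.75; payment $6,145.19; balance $18,435.56
Week 3: opening $18,435.56; interest $497.76 → $18,933.32; payment $4,733.33; balance $14,199.99
Week 4: opening $14,199.99; interest $383.40 → $14,583.39; payment $3,645.85; balance $10,937.54
Week 5: opening $10,937.54; interest $295.31 → $11,232.85; payment $2,808.21; balance $8,424.64
Week 6: opening $8,424.64; interest $227.47 → $8,652.11; payment $2,163.03; balance $6,489.08
Week 7: opening $6,489.08; interest $175.21 → $6,664.29; payment $1,666.07; balance $4,998.22
Week 8: opening $4,998.22; interest $134.95 → $5,133.17; payment $1,336.00; balance $3,797.17
Week 9: opening $3,797.17; interest $102.52 → $3,899.69; payment $1,336.00; balance $2,563.69
Week 10: opening $2,563.69; interest $69.22 → $2,632.91; payment $1,336.00; balance $1,296.91
Week 11: opening $1,296.91; interest $35.02 → $1,331.93; payment $1,331.93; balance $0.00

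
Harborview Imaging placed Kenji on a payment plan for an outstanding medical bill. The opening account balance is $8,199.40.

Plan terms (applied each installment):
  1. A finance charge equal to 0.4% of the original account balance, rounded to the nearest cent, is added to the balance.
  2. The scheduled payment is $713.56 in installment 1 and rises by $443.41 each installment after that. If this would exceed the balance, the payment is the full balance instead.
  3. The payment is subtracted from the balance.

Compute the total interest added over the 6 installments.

Installment 1: opening $8,199.40; interest $32.80 → $8,232.20; payment $713.56; balance $7,518.64
Installment 2: opening $7,518.64; interest $32.80 → $7,551.44; payment $1,156.97; balance $6,394.47
Installment 3: opening $6,394.47; interest $32.80 → $6,427.27; payment $1,600.38; balance $4,826.89
Installment 4: opening $4,826.89; interest $32.80 → $4,859.69; payment $2,043.79; balance $2,815.90
Installment 5: opening $2,815.90; interest $32.80 → $2,848.70; payment $2,487.20; balance $361.50
Installment 6: opening $361.50; interest $32.80 → $394.30; payment $394.30; balance $0.00
Total interest: $32.80 + $32.80 + $32.80 + $32.80 + $32.80 + $32.80 = $196.80

$196.80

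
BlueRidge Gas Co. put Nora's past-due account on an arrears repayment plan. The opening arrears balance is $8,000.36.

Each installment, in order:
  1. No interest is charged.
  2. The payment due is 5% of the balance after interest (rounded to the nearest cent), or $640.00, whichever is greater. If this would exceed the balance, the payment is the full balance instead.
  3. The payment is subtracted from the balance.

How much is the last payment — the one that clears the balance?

$320.36

# | Opening | Payment | End bal
1 | $8,000.36 | $640.00 | $7,360.36
2 | $7,360.36 | $640.00 | $6,720.36
3 | $6,720.36 | $640.00 | $6,080.36
4 | $6,080.36 | $640.00 | $5,440.36
5 | $5,440.36 | $640.00 | $4,800.36
6 | $4,800.36 | $640.00 | $4,160.36
7 | $4,160.36 | $640.00 | $3,520.36
8 | $3,520.36 | $640.00 | $2,880.36
9 | $2,880.36 | $640.00 | $2,240.36
10 | $2,240.36 | $640.00 | $1,600.36
11 | $1,600.36 | $640.00 | $960.36
12 | $960.36 | $640.00 | $320.36
13 | $320.36 | $320.36 | $0.00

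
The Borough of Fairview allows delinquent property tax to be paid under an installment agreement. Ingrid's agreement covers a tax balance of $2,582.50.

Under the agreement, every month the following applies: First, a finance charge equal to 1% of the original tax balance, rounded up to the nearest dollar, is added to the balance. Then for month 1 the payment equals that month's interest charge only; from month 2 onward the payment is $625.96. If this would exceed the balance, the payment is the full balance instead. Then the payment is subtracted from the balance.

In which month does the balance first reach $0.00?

6

Month 1: $2,582.50 +$26.00 interest = $2,608.50; pay $26.00 → $2,582.50
Month 2: $2,582.50 +$26.00 interest = $2,608.50; pay $625.96 → $1,982.54
Month 3: $1,982.54 +$26.00 interest = $2,008.54; pay $625.96 → $1,382.58
Month 4: $1,382.58 +$26.00 interest = $1,408.58; pay $625.96 → $782.62
Month 5: $782.62 +$26.00 interest = $808.62; pay $625.96 → $182.66
Month 6: $182.66 +$26.00 interest = $208.66; pay $208.66 → $0.00
Balance reaches $0.00 in month 6.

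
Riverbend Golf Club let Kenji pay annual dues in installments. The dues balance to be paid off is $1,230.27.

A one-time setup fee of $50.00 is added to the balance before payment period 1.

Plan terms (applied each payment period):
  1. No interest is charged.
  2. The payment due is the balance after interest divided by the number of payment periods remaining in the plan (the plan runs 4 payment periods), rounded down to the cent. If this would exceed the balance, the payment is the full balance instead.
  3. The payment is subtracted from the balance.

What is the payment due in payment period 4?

Payment period 1: $1,280.27 − $320.06 → $960.21
Payment period 2: $960.21 − $320.07 → $640.14
Payment period 3: $640.14 − $320.07 → $320.07
Payment period 4: $320.07 − $320.07 → $0.00

$320.07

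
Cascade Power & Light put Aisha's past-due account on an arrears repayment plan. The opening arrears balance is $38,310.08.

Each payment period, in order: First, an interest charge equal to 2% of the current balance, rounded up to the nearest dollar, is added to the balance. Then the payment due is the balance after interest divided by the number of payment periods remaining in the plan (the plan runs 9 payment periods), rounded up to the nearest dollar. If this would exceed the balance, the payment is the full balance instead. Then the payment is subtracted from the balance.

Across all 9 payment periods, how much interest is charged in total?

$4,047.00

Payment period 1: opening $38,310.08; interest $767.00 → $39,077.08; payment $4,342.00; balance $34,735.08
Payment period 2: opening $34,735.08; interest $695.00 → $35,430.08; payment $4,429.00; balance $31,001.08
Payment period 3: opening $31,001.08; interest $621.00 → $31,622.08; payment $4,518.00; balance $27,104.08
Payment period 4: opening $27,104.08; interest $543.00 → $27,647.08; payment $4,608.00; balance $23,039.08
Payment period 5: opening $23,039.08; interest $461.00 → $23,500.08; payment $4,701.00; balance $18,799.08
Payment period 6: opening $18,799.08; interest $376.00 → $19,175.08; payment $4,794.00; balance $14,381.08
Payment period 7: opening $14,381.08; interest $288.00 → $14,669.08; payment $4,890.00; balance $9,779.08
Payment period 8: opening $9,779.08; interest $196.00 → $9,975.08; payment $4,988.00; balance $4,987.08
Payment period 9: opening $4,987.08; interest $100.00 → $5,087.08; payment $5,087.08; balance $0.00
Total interest: $767.00 + $695.00 + $621.00 + $543.00 + $461.00 + $376.00 + $288.00 + $196.00 + $100.00 = $4,047.00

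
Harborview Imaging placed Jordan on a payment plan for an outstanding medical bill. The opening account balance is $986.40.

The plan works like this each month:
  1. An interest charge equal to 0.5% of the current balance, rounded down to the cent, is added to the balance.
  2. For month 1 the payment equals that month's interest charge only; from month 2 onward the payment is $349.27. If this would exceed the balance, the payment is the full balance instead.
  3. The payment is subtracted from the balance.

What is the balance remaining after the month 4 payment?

Month 1: $986.40 +$4.93 interest = $991.33; pay $4.93 → $986.40
Month 2: $986.40 +$4.93 interest = $991.33; pay $349.27 → $642.06
Month 3: $642.06 +$3.21 interest = $645.27; pay $349.27 → $296.00
Month 4: $296.00 +$1.48 interest = $297.48; pay $297.48 → $0.00

$0.00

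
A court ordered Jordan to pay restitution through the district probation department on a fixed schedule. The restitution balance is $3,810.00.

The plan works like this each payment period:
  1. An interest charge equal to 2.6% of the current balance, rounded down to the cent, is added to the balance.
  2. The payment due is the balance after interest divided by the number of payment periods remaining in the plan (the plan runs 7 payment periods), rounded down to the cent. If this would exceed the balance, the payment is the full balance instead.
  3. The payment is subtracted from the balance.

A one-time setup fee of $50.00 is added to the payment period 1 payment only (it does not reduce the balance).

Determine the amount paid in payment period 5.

Payment period 1: opening $3,810.00; interest $99.06 → $3,909.06; payment $558.43 (+ $50.00 fee); balance $3,350.63
Payment period 2: opening $3,350.63; interest $87.11 → $3,437.74; payment $572.95; balance $2,864.79
Payment period 3: opening $2,864.79; interest $74.48 → $2,939.27; payment $587.85; balance $2,351.42
Payment period 4: opening $2,351.42; interest $61.13 → $2,412.55; payment $603.13; balance $1,809.42
Payment period 5: opening $1,809.42; interest $47.04 → $1,856.46; payment $618.82; balance $1,237.64

$618.82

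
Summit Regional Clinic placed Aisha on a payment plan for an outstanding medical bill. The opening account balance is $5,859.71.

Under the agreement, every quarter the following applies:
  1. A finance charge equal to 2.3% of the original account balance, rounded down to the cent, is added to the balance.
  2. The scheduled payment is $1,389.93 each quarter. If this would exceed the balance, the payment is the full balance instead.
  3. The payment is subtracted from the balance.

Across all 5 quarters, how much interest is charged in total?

Quarter 1: $5,859.71 +$134.77 interest = $5,994.48; pay $1,389.93 → $4,604.55
Quarter 2: $4,604.55 +$134.77 interest = $4,739.32; pay $1,389.93 → $3,349.39
Quarter 3: $3,349.39 +$134.77 interest = $3,484.16; pay $1,389.93 → $2,094.23
Quarter 4: $2,094.23 +$134.77 interest = $2,229.00; pay $1,389.93 → $839.07
Quarter 5: $839.07 +$134.77 interest = $973.84; pay $973.84 → $0.00
Total interest: $134.77 + $134.77 + $134.77 + $134.77 + $134.77 = $673.85

$673.85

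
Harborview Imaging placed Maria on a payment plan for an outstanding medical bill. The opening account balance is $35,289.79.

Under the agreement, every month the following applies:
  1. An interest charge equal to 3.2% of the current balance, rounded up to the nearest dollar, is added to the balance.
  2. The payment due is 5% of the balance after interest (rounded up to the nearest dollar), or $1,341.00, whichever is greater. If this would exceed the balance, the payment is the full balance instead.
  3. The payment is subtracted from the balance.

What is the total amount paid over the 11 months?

Month 1: $35,289.79 +$1,130.00 interest = $36,419.79; pay $1,821.00 → $34,598.79
Month 2: $34,598.79 +$1,108.00 interest = $35,706.79; pay $1,786.00 → $33,920.79
Month 3: $33,920.79 +$1,086.00 interest = $35,006.79; pay $1,751.00 → $33,255.79
Month 4: $33,255.79 +$1,065.00 interest = $34,320.79; pay $1,717.00 → $32,603.79
Month 5: $32,603.79 +$1,044.00 interest = $33,647.79; pay $1,683.00 → $31,964.79
Month 6: $31,964.79 +$1,023.00 interest = $32,987.79; pay $1,650.00 → $31,337.79
Month 7: $31,337.79 +$1,003.00 interest = $32,340.79; pay $1,618.00 → $30,722.79
Month 8: $30,722.79 +$984.00 interest = $31,706.79; pay $1,586.00 → $30,120.79
Month 9: $30,120.79 +$964.00 interest = $31,084.79; pay $1,555.00 → $29,529.79
Month 10: $29,529.79 +$945.00 interest = $30,474.79; pay $1,524.00 → $28,950.79
Month 11: $28,950.79 +$927.00 interest = $29,877.79; pay $1,494.00 → $28,383.79
Total paid: $18,185.00

$18,185.00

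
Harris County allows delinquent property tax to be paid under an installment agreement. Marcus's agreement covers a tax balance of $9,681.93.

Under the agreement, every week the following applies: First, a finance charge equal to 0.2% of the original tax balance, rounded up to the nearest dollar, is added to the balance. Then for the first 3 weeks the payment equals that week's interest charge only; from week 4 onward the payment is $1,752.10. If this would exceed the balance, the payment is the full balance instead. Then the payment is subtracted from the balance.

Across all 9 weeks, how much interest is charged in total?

$180.00

Week 1: opening $9,681.93; interest $20.00 → $9,701.93; payment $20.00; balance $9,681.93
Week 2: opening $9,681.93; interest $20.00 → $9,701.93; payment $20.00; balance $9,681.93
Week 3: opening $9,681.93; interest $20.00 → $9,701.93; payment $20.00; balance $9,681.93
Week 4: opening $9,681.93; interest $20.00 → $9,701.93; payment $1,752.10; balance $7,949.83
Week 5: opening $7,949.83; interest $20.00 → $7,969.83; payment $1,752.10; balance $6,217.73
Week 6: opening $6,217.73; interest $20.00 → $6,237.73; payment $1,752.10; balance $4,485.63
Week 7: opening $4,485.63; interest $20.00 → $4,505.63; payment $1,752.10; balance $2,753.53
Week 8: opening $2,753.53; interest $20.00 → $2,773.53; payment $1,752.10; balance $1,021.43
Week 9: opening $1,021.43; interest $20.00 → $1,041.43; payment $1,041.43; balance $0.00
Total interest: $20.00 + $20.00 + $20.00 + $20.00 + $20.00 + $20.00 + $20.00 + $20.00 + $20.00 = $180.00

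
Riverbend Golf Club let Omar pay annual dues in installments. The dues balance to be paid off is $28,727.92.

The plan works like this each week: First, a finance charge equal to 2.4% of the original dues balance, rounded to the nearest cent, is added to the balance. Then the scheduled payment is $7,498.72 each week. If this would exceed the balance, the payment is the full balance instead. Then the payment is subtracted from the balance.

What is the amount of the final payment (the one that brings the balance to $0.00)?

Week 1: opening $28,727.92; interest $689.47 → $29,417.39; payment $7,498.72; balance $21,918.67
Week 2: opening $21,918.67; interest $689.47 → $22,608.14; payment $7,498.72; balance $15,109.42
Week 3: opening $15,109.42; interest $689.47 → $15,798.89; payment $7,498.72; balance $8,300.17
Week 4: opening $8,300.17; interest $689.47 → $8,989.64; payment $7,498.72; balance $1,490.92
Week 5: opening $1,490.92; interest $689.47 → $2,180.39; payment $2,180.39; balance $0.00

$2,180.39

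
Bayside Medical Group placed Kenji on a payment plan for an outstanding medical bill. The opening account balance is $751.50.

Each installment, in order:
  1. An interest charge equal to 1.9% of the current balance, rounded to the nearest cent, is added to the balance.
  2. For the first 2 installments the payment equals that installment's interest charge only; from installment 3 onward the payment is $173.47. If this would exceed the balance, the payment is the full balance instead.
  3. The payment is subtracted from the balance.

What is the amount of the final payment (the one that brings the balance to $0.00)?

# | Opening | Interest | Payment | End bal
1 | $751.50 | $14.28 | $14.28 | $751.50
2 | $751.50 | $14.28 | $14.28 | $751.50
3 | $751.50 | $14.28 | $173.47 | $592.31
4 | $592.31 | $11.25 | $173.47 | $430.09
5 | $430.09 | $8.17 | $173.47 | $264.79
6 | $264.79 | $5.03 | $173.47 | $96.35
7 | $96.35 | $1.83 | $98.18 | $0.00

$98.18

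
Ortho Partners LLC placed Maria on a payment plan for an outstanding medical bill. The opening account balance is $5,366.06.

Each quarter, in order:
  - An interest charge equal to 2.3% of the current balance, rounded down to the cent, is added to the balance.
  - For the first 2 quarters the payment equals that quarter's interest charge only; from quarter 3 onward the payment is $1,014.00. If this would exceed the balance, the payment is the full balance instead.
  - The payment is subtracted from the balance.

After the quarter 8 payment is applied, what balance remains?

$0.00

Quarter 1: opening $5,366.06; interest $123.41 → $5,489.47; payment $123.41; balance $5,366.06
Quarter 2: opening $5,366.06; interest $123.41 → $5,489.47; payment $123.41; balance $5,366.06
Quarter 3: opening $5,366.06; interest $123.41 → $5,489.47; payment $1,014.00; balance $4,475.47
Quarter 4: opening $4,475.47; interest $102.93 → $4,578.40; payment $1,014.00; balance $3,564.40
Quarter 5: opening $3,564.40; interest $81.98 → $3,646.38; payment $1,014.00; balance $2,632.38
Quarter 6: opening $2,632.38; interest $60.54 → $2,692.92; payment $1,014.00; balance $1,678.92
Quarter 7: opening $1,678.92; interest $38.61 → $1,717.53; payment $1,014.00; balance $703.53
Quarter 8: opening $703.53; interest $16.18 → $719.71; payment $719.71; balance $0.00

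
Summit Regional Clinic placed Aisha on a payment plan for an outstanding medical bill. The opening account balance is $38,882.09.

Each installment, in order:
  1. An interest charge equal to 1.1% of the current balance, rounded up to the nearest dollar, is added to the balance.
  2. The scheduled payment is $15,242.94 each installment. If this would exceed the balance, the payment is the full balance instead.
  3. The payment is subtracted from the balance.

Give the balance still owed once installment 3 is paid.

$0.00

Installment 1: $38,882.09 +$428.00 interest = $39,310.09; pay $15,242.94 → $24,067.15
Installment 2: $24,067.15 +$265.00 interest = $24,332.15; pay $15,242.94 → $9,089.21
Installment 3: $9,089.21 +$100.00 interest = $9,189.21; pay $9,189.21 → $0.00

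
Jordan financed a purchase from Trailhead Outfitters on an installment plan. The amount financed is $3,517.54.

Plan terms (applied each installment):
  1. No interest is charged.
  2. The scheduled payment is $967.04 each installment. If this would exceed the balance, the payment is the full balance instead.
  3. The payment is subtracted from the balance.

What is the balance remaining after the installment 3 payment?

$616.42

Installment 1: $3,517.54 − $967.04 → $2,550.50
Installment 2: $2,550.50 − $967.04 → $1,583.46
Installment 3: $1,583.46 − $967.04 → $616.42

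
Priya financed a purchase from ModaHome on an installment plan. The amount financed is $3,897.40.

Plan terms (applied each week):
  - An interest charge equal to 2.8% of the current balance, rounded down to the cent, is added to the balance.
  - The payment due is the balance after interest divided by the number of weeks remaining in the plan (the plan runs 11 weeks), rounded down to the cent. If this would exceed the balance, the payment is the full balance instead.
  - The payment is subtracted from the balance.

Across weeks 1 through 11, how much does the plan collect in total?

# | Opening | Interest | Payment | End bal
1 | $3,897.40 | $109.12 | $364.22 | $3,642.30
2 | $3,642.30 | $101.98 | $374.42 | $3,369.86
3 | $3,369.86 | $94.35 | $384.91 | $3,079.30
4 | $3,079.30 | $86.22 | $395.69 | $2,769.83
5 | $2,769.83 | $77.55 | $406.76 | $2,440.62
6 | $2,440.62 | $68.33 | $418.15 | $2,090.80
7 | $2,090.80 | $58.54 | $429.86 | $1,719.48
8 | $1,719.48 | $48.14 | $441.90 | $1,325.72
9 | $1,325.72 | $37.12 | $454.28 | $908.56
10 | $908.56 | $25.43 | $466.99 | $467.00
11 | $467.00 | $13.07 | $480.07 | $0.00
Total paid: $4,617.25

$4,617.25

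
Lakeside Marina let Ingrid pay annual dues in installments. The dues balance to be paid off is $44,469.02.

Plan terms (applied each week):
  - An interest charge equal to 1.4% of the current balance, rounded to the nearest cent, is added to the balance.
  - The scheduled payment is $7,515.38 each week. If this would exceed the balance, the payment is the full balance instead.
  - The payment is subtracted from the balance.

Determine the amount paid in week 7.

Week 1: opening $44,469.02; interest $622.57 → $45,091.59; payment $7,515.38; balance $37,576.21
Week 2: opening $37,576.21; interest $526.07 → $38,102.28; payment $7,515.38; balance $30,586.90
Week 3: opening $30,586.90; interest $428.22 → $31,015.12; payment $7,515.38; balance $23,499.74
Week 4: opening $23,499.74; interest $329.00 → $23,828.74; payment $7,515.38; balance $16,313.36
Week 5: opening $16,313.36; interest $228.39 → $16,541.75; payment $7,515.38; balance $9,026.37
Week 6: opening $9,026.37; interest $126.37 → $9,152.74; payment $7,515.38; balance $1,637.36
Week 7: opening $1,637.36; interest $22.92 → $1,660.28; payment $1,660.28; balance $0.00

$1,660.28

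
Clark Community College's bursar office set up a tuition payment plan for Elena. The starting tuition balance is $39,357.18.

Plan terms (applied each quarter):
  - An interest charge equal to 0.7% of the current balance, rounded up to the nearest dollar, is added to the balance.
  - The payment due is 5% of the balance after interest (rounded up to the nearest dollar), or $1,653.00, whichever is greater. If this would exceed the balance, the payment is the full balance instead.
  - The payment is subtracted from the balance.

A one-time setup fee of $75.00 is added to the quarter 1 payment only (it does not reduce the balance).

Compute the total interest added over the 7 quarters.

$1,698.00

# | Opening | Interest | Payment | Fee | End bal
1 | $39,357.18 | $276.00 | $1,982.00 | $75.00 | $37,651.18
2 | $37,651.18 | $264.00 | $1,896.00 | — | $36,019.18
3 | $36,019.18 | $253.00 | $1,814.00 | — | $34,458.18
4 | $34,458.18 | $242.00 | $1,736.00 | — | $32,964.18
5 | $32,964.18 | $231.00 | $1,660.00 | — | $31,535.18
6 | $31,535.18 | $221.00 | $1,653.00 | — | $30,103.18
7 | $30,103.18 | $211.00 | $1,653.00 | — | $28,661.18
Total interest: $276.00 + $264.00 + $253.00 + $242.00 + $231.00 + $221.00 + $211.00 = $1,698.00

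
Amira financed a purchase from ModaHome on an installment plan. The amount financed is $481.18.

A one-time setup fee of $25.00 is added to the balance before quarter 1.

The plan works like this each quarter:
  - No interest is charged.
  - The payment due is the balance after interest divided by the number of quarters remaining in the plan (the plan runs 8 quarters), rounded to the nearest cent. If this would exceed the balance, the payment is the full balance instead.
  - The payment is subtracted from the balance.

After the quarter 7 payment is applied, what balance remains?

Quarter 1: $506.18 − $63.27 → $442.91
Quarter 2: $442.91 − $63.27 → $379.64
Quarter 3: $379.64 − $63.27 → $316.37
Quarter 4: $316.37 − $63.27 → $253.10
Quarter 5: $253.10 − $63.28 → $189.82
Quarter 6: $189.82 − $63.27 → $126.55
Quarter 7: $126.55 − $63.28 → $63.27

$63.27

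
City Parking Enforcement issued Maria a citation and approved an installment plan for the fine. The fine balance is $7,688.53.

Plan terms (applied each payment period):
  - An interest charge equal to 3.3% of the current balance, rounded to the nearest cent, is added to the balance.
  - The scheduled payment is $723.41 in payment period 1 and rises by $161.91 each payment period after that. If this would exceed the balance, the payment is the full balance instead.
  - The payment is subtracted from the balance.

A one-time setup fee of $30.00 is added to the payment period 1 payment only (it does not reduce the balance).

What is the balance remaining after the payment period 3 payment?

$5,741.38

# | Opening | Interest | Payment | Fee | End bal
1 | $7,688.53 | $253.72 | $723.41 | $30.00 | $7,218.84
2 | $7,218.84 | $238.22 | $885.32 | — | $6,571.74
3 | $6,571.74 | $216.87 | $1,047.23 | — | $5,741.38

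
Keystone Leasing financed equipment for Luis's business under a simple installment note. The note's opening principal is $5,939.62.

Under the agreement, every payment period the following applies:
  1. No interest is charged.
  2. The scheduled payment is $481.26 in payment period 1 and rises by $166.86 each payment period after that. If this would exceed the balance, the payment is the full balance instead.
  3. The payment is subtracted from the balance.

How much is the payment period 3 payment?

$814.98

Payment period 1: $5,939.62 − $481.26 → $5,458.36
Payment period 2: $5,458.36 − $648.12 → $4,810.24
Payment period 3: $4,810.24 − $814.98 → $3,995.26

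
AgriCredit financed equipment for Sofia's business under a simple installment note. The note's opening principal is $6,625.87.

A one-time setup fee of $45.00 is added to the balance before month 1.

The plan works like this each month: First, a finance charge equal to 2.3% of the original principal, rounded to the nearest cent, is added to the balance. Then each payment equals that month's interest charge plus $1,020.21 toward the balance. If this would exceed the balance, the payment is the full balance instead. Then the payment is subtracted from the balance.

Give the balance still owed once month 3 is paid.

$3,610.24

Month 1: opening $6,670.87; interest $152.40 → $6,823.27; payment $1,172.61; balance $5,650.66
Month 2: opening $5,650.66; interest $152.40 → $5,803.06; payment $1,172.61; balance $4,630.45
Month 3: opening $4,630.45; interest $152.40 → $4,782.85; payment $1,172.61; balance $3,610.24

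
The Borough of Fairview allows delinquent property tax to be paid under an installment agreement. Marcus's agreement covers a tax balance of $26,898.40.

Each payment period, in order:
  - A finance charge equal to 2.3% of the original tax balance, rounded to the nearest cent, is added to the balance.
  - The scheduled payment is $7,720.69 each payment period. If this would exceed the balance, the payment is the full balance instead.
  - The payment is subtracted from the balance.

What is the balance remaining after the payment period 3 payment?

$5,592.31

Payment period 1: $26,898.40 +$618.66 interest = $27,517.06; pay $7,720.69 → $19,796.37
Payment period 2: $19,796.37 +$618.66 interest = $20,415.03; pay $7,720.69 → $12,694.34
Payment period 3: $12,694.34 +$618.66 interest = $13,313.00; pay $7,720.69 → $5,592.31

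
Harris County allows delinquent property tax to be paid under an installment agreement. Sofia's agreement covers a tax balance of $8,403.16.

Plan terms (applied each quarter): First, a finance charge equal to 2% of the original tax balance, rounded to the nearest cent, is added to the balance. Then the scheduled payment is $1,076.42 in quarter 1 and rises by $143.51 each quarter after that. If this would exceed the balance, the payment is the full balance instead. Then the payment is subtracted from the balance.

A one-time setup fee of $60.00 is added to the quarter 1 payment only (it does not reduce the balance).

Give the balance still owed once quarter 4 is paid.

Quarter 1: opening $8,403.16; interest $168.06 → $8,571.22; payment $1,076.42 (+ $60.00 fee); balance $7,494.80
Quarter 2: opening $7,494.80; interest $168.06 → $7,662.86; payment $1,219.93; balance $6,442.93
Quarter 3: opening $6,442.93; interest $168.06 → $6,610.99; payment $1,363.44; balance $5,247.55
Quarter 4: opening $5,247.55; interest $168.06 → $5,415.61; payment $1,506.95; balance $3,908.66

$3,908.66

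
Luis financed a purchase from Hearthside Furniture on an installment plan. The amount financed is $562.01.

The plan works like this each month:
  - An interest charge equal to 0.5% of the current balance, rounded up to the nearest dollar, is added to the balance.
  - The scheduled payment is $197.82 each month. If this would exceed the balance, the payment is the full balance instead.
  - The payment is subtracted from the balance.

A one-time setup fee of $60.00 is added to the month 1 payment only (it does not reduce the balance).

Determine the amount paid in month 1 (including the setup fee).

$257.82

Month 1: $562.01 +$3.00 interest = $565.01; pay $197.82 (+ $60.00 fee) → $367.19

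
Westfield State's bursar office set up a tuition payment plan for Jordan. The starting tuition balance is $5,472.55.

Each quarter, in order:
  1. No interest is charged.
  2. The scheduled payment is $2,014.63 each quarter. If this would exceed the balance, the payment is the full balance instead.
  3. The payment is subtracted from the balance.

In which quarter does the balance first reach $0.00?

Quarter 1: opening $5,472.55; payment $2,014.63; balance $3,457.92
Quarter 2: opening $3,457.92; payment $2,014.63; balance $1,443.29
Quarter 3: opening $1,443.29; payment $1,443.29; balance $0.00
Balance reaches $0.00 in quarter 3.

3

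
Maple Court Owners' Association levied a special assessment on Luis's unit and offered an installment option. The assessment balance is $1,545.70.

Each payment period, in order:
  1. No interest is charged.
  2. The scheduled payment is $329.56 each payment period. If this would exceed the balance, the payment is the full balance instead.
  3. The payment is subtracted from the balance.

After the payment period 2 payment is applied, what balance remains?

Payment period 1: opening $1,545.70; payment $329.56; balance $1,216.14
Payment period 2: opening $1,216.14; payment $329.56; balance $886.58

$886.58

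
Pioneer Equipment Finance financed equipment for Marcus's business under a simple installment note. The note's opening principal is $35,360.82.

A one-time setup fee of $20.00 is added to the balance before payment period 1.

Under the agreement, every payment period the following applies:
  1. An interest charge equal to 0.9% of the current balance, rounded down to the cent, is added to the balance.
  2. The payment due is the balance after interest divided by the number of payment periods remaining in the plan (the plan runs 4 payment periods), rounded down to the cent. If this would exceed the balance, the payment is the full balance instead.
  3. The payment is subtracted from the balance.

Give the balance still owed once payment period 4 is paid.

$0.00

Payment period 1: opening $35,380.82; interest $318.42 → $35,699.24; payment $8,924.81; balance $26,774.43
Payment period 2: opening $26,774.43; interest $240.96 → $27,015.39; payment $9,005.13; balance $18,010.26
Payment period 3: opening $18,010.26; interest $162.09 → $18,172.35; payment $9,086.17; balance $9,086.18
Payment period 4: opening $9,086.18; interest $81.77 → $9,167.95; payment $9,167.95; balance $0.00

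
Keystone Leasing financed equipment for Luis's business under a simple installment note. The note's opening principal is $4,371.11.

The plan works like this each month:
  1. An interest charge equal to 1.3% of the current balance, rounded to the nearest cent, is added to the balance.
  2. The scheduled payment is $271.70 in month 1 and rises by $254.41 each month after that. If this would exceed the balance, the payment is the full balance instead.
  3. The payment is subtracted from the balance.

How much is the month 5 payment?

Month 1: opening $4,371.11; interest $56.82 → $4,427.93; payment $271.70; balance $4,156.23
Month 2: opening $4,156.23; interest $54.03 → $4,210.26; payment $526.11; balance $3,684.15
Month 3: opening $3,684.15; interest $47.89 → $3,732.04; payment $780.52; balance $2,951.52
Month 4: opening $2,951.52; interest $38.37 → $2,989.89; payment $1,034.93; balance $1,954.96
Month 5: opening $1,954.96; interest $25.41 → $1,980.37; payment $1,289.34; balance $691.03

$1,289.34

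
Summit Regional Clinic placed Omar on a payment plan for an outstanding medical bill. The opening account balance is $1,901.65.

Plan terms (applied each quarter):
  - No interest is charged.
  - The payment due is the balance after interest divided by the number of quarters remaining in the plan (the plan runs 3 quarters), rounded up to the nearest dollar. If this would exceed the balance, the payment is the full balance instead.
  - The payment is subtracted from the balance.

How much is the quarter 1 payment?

Quarter 1: opening $1,901.65; payment $634.00; balance $1,267.65

$634.00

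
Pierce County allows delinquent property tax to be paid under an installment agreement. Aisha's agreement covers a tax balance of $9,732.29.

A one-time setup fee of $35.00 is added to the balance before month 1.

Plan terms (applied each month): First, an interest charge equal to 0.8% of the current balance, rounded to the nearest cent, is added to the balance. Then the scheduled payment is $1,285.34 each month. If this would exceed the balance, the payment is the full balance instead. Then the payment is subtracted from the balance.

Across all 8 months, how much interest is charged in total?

$350.32

Month 1: $9,767.29 +$78.14 interest = $9,845.43; pay $1,285.34 → $8,560.09
Month 2: $8,560.09 +$68.48 interest = $8,628.57; pay $1,285.34 → $7,343.23
Month 3: $7,343.23 +$58.75 interest = $7,401.98; pay $1,285.34 → $6,116.64
Month 4: $6,116.64 +$48.93 interest = $6,165.57; pay $1,285.34 → $4,880.23
Month 5: $4,880.23 +$39.04 interest = $4,919.27; pay $1,285.34 → $3,633.93
Month 6: $3,633.93 +$29.07 interest = $3,663.00; pay $1,285.34 → $2,377.66
Month 7: $2,377.66 +$19.02 interest = $2,396.68; pay $1,285.34 → $1,111.34
Month 8: $1,111.34 +$8.89 interest = $1,120.23; pay $1,120.23 → $0.00
Total interest: $78.14 + $68.48 + $58.75 + $48.93 + $39.04 + $29.07 + $19.02 + $8.89 = $350.32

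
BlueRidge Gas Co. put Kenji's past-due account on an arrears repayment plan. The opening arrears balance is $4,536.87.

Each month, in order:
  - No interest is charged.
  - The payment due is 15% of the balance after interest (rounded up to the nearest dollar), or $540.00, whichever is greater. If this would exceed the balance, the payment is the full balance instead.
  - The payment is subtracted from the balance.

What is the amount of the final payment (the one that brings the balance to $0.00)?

$36.87

Month 1: $4,536.87 − $681.00 → $3,855.87
Month 2: $3,855.87 − $579.00 → $3,276.87
Month 3: $3,276.87 − $540.00 → $2,736.87
Month 4: $2,736.87 − $540.00 → $2,196.87
Month 5: $2,196.87 − $540.00 → $1,656.87
Month 6: $1,656.87 − $540.00 → $1,116.87
Month 7: $1,116.87 − $540.00 → $576.87
Month 8: $576.87 − $540.00 → $36.87
Month 9: $36.87 − $36.87 → $0.00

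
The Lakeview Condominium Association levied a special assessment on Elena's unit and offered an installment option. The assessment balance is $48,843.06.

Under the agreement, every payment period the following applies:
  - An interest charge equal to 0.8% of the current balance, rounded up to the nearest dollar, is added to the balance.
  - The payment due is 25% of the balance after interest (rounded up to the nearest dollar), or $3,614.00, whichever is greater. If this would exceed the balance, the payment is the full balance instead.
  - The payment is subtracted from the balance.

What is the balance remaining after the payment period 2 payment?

$27,915.06

# | Opening | Interest | Payment | End bal
1 | $48,843.06 | $391.00 | $12,309.00 | $36,925.06
2 | $36,925.06 | $296.00 | $9,306.00 | $27,915.06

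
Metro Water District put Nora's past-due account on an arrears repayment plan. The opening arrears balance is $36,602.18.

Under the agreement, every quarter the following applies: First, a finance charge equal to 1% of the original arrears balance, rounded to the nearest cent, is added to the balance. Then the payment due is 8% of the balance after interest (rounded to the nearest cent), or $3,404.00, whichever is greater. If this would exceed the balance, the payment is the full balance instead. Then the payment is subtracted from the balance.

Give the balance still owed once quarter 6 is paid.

# | Opening | Interest | Payment | End bal
1 | $36,602.18 | $366.02 | $3,404.00 | $33,564.20
2 | $33,564.20 | $366.02 | $3,404.00 | $30,526.22
3 | $30,526.22 | $366.02 | $3,404.00 | $27,488.24
4 | $27,488.24 | $366.02 | $3,404.00 | $24,450.26
5 | $24,450.26 | $366.02 | $3,404.00 | $21,412.28
6 | $21,412.28 | $366.02 | $3,404.00 | $18,374.30

$18,374.30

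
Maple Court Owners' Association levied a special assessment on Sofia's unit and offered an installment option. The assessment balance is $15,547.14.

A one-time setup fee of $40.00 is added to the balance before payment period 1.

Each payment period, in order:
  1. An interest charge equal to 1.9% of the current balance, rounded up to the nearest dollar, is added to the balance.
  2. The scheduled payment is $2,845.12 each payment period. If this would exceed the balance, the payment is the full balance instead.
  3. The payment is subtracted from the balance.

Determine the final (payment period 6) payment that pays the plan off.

$2,396.54

Payment period 1: opening $15,587.14; interest $297.00 → $15,884.14; payment $2,845.12; balance $13,039.02
Payment period 2: opening $13,039.02; interest $248.00 → $13,287.02; payment $2,845.12; balance $10,441.90
Payment period 3: opening $10,441.90; interest $199.00 → $10,640.90; payment $2,845.12; balance $7,795.78
Payment period 4: opening $7,795.78; interest $149.00 → $7,944.78; payment $2,845.12; balance $5,099.66
Payment period 5: opening $5,099.66; interest $97.00 → $5,196.66; payment $2,845.12; balance $2,351.54
Payment period 6: opening $2,351.54; interest $45.00 → $2,396.54; payment $2,396.54; balance $0.00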